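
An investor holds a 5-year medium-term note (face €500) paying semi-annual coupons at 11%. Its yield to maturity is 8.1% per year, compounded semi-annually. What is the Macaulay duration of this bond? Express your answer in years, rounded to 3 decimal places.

4.039 years

Periodic yield y = 0.0405. Discount each cash flow and weight by its period:
  t   CF        PV=CF/(1+0.0405)^t    t·PV
  1        27.50        26.4296        26.4296
  2        27.50        25.4009        50.8017
  3        27.50        24.4122        73.2365
  4        27.50        23.4620        93.8479
  5        27.50        22.5487       112.7437
  6        27.50        21.6711       130.0264
  7        27.50        20.8275       145.7928
  8        27.50        20.0169       160.1349
  9        27.50        19.2377       173.1396
  10      527.50       354.6514     3,546.5135
  Σ                    558.6579     4,512.6666
Price P = Σ PV = 558.6579.
Macaulay duration = Σ(t·PV) / P = 4,512.6666 / 558.6579 = 8.07769 half-year periods.
In years: 8.07769 / 2 = 4.03885 years.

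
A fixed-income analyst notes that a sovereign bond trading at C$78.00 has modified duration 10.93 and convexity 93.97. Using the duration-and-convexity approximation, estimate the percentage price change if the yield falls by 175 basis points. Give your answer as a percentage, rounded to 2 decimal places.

+20.57%

Duration effect: -D_mod·Δy = -10.93 × (-0.0175) = +0.191275
Convexity effect: ½·C·(Δy)² = 0.5 × 93.97 × (-0.0175)² = +0.01438915625
ΔP/P ≈ +0.191275 + 0.01438915625 = +0.20566415625
= +20.566415625%.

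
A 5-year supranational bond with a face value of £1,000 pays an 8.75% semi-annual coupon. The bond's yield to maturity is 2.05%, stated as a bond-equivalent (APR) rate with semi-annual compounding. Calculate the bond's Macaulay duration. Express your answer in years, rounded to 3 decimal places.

4.280 years

Periodic yield y = 0.01025. Discount each cash flow and weight by its period:
  t   CF        PV=CF/(1+0.01025)^t    t·PV
  1        43.75        43.3061        43.3061
  2        43.75        42.8667        85.7335
  3        43.75        42.4318       127.2954
  4        43.75        42.0013       168.0052
  5        43.75        41.5751       207.8757
  6        43.75        41.1533       246.9199
  7        43.75        40.7358       285.1505
  8        43.75        40.3225       322.5798
  9        43.75        39.9134       359.2203
  10    1,043.75       942.5576     9,425.5760
  Σ                  1,316.8636    11,271.6623
Price P = Σ PV = 1,316.8636.
Macaulay duration = Σ(t·PV) / P = 11,271.6623 / 1,316.8636 = 8.55948 half-year periods.
In years: 8.55948 / 2 = 4.27974 years.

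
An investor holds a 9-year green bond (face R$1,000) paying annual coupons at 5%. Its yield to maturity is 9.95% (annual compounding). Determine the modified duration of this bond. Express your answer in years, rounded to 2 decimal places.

Periodic yield y = 0.0995. First find Macaulay duration:
  t   CF        PV=CF/(1+0.0995)^t    t·PV
  1        50.00        45.4752        45.4752
  2        50.00        41.3599        82.7198
  3        50.00        37.6170       112.8510
  4        50.00        34.2128       136.8513
  5        50.00        31.1167       155.5836
  6        50.00        28.3008       169.8048
  7        50.00        25.7397       180.1779
  8        50.00        23.4104       187.2829
  9     1,050.00       447.1283     4,024.1550
  Σ                    714.3609     5,094.9016
P = 714.3609; Macaulay duration = 5,094.9016 / 714.3609 = 7.13211 years.
Modified duration = D_Mac / (1 + y) = 7.13211 / 1.0995 = 6.48669 years.

6.49 years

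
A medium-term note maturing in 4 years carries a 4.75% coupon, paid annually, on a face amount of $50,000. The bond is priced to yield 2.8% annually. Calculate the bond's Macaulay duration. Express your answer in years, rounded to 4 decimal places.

3.7462 years

Periodic yield y = 0.028. Discount each cash flow and weight by its year:
  t   CF        PV=CF/(1+0.028)^t    t·PV
  1     2,375.00     2,310.3113     2,310.3113
  2     2,375.00     2,247.3845     4,494.7690
  3     2,375.00     2,186.1717     6,558.5151
  4    52,375.00    46,897.7036   187,590.8143
  Σ                 53,641.5711   200,954.4098
Price P = Σ PV = 53,641.5711.
Macaulay duration = Σ(t·PV) / P = 200,954.4098 / 53,641.5711 = 3.74624 years.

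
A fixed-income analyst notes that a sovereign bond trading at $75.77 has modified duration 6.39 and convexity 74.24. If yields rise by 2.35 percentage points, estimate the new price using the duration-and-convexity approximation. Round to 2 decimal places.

$65.95

Duration effect: -D_mod·Δy = -6.39 × (+0.0235) = -0.150165
Convexity effect: ½·C·(Δy)² = 0.5 × 74.24 × (0.0235)² = +0.02049952
ΔP/P ≈ -0.150165 + 0.02049952 = -0.12966548
New price ≈ 75.77 × (1 - 0.12966548) = 65.9452465804.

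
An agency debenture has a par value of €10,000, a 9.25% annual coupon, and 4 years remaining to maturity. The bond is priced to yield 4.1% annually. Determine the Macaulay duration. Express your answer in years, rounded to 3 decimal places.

Periodic yield y = 0.041. Discount each cash flow and weight by its year:
  t   CF        PV=CF/(1+0.041)^t    t·PV
  1       925.00       888.5687       888.5687
  2       925.00       853.5722     1,707.1444
  3       925.00       819.9541     2,459.8623
  4    10,925.00     9,302.9037    37,211.6150
  Σ                 11,864.9988    42,267.1904
Price P = Σ PV = 11,864.9988.
Macaulay duration = Σ(t·PV) / P = 42,267.1904 / 11,864.9988 = 3.56234 years.

3.562 years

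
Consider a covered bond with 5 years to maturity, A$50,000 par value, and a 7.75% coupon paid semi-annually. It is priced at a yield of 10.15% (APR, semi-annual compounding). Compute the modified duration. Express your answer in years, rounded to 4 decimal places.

Periodic yield y = 0.05075. First find Macaulay duration:
  t   CF        PV=CF/(1+0.05075)^t    t·PV
  1     1,937.50     1,843.9210     1,843.9210
  2     1,937.50     1,754.8618     3,509.7235
  3     1,937.50     1,670.1040     5,010.3120
  4     1,937.50     1,589.4399     6,357.7597
  5     1,937.50     1,512.6718     7,563.3591
  6     1,937.50     1,439.6115     8,637.6692
  7     1,937.50     1,370.0800     9,590.5599
  8     1,937.50     1,303.9067    10,431.2537
  9     1,937.50     1,240.9295    11,168.3659
  10   51,937.50    31,658.2609   316,582.6094
  Σ                 45,383.7872   380,695.5334
P = 45,383.7872; Macaulay duration = 380,695.5334 / 45,383.7872 = 8.38836 half-year periods = 4.19418 years.
Modified duration = D_Mac / (1 + y) = 4.19418 / 1.05075 = 3.99161 years.

3.9916 years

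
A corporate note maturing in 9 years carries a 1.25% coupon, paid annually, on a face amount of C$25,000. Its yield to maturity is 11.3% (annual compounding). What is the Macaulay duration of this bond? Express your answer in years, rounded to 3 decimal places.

8.285 years

Periodic yield y = 0.113. Discount each cash flow and weight by its year:
  t   CF        PV=CF/(1+0.113)^t    t·PV
  1       312.50       280.7727       280.7727
  2       312.50       252.2666       504.5331
  3       312.50       226.6546       679.9638
  4       312.50       203.6429       814.5718
  5       312.50       182.9676       914.8380
  6       312.50       164.3914       986.3483
  7       312.50       147.7011     1,033.9080
  8       312.50       132.7054     1,061.6435
  9    25,312.50     9,657.8079    86,920.2709
  Σ                 11,248.9102    93,196.8500
Price P = Σ PV = 11,248.9102.
Macaulay duration = Σ(t·PV) / P = 93,196.8500 / 11,248.9102 = 8.28497 years.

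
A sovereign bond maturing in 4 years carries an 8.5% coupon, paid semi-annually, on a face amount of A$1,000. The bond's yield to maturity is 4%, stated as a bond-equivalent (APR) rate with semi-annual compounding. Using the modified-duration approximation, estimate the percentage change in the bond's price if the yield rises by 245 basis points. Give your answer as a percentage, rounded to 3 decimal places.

-8.451%

Periodic yield y = 0.02. Modified duration first:
  t   CF        PV=CF/(1+0.02)^t    t·PV
  1        42.50        41.6667        41.6667
  2        42.50        40.8497        81.6993
  3        42.50        40.0487       120.1461
  4        42.50        39.2634       157.0537
  5        42.50        38.4936       192.4678
  6        42.50        37.7388       226.4327
  7        42.50        36.9988       258.9917
  8     1,042.50       889.7637     7,118.1097
  Σ                  1,164.8233     8,196.5677
P = 1,164.8233; D_Mac = 7.03675 half-year periods = 3.51837 yrs; D_mod = 3.51837/(1+0.02) = 3.44939 yrs.
ΔP/P ≈ -D_mod · Δy = -3.44939 × (+0.0245) = -0.084510 = -8.4510%.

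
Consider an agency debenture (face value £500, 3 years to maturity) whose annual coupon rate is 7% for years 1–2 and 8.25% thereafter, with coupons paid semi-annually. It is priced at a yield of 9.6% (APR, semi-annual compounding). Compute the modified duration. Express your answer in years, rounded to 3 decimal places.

2.622 years

Periodic yield y = 0.048. First find Macaulay duration:
  t   CF        PV=CF/(1+0.048)^t    t·PV
  1       17.500        16.6985        16.6985
  2       17.500        15.9337        31.8673
  3       17.500        15.2039        45.6116
  4       17.500        14.5075        58.0300
  5       20.625        16.3150        81.5751
  6      520.625       392.9681     2,357.8087
  Σ                    471.6267     2,591.5913
P = 471.6267; Macaulay duration = 2,591.5913 / 471.6267 = 5.49501 half-year periods = 2.74750 years.
Modified duration = D_Mac / (1 + y) = 2.74750 / 1.048 = 2.62166 years.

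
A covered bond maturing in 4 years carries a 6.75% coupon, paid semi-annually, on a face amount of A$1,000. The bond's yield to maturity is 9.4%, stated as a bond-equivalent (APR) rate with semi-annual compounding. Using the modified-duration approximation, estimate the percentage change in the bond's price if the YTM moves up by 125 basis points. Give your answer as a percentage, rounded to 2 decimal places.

-4.24%

Periodic yield y = 0.047. Modified duration first:
  t   CF        PV=CF/(1+0.047)^t    t·PV
  1        33.75        32.2350        32.2350
  2        33.75        30.7879        61.5758
  3        33.75        29.4058        88.2175
  4        33.75        28.0858       112.3433
  5        33.75        26.8250       134.1252
  6        33.75        25.6209       153.7252
  7        33.75        24.4707       171.2951
  8     1,033.75       715.8830     5,727.0643
  Σ                    913.3142     6,480.5814
P = 913.3142; D_Mac = 7.09568 half-year periods = 3.54784 yrs; D_mod = 3.54784/(1+0.047) = 3.38857 yrs.
ΔP/P ≈ -D_mod · Δy = -3.38857 × (+0.0125) = -0.042357 = -4.2357%.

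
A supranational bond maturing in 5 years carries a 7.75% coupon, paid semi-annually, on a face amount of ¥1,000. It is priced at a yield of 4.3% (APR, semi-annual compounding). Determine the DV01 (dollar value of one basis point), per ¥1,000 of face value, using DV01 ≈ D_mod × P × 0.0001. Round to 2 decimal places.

¥0.49

Periodic yield y = 0.0215.
  t   CF        PV=CF/(1+0.0215)^t    t·PV
  1        38.75        37.9344        37.9344
  2        38.75        37.1360        74.2720
  3        38.75        36.3544       109.0631
  4        38.75        35.5892       142.3568
  5        38.75        34.8401       174.2007
  6        38.75        34.1068       204.6410
  7        38.75        33.3890       233.7228
  8        38.75        32.6862       261.4898
  9        38.75        31.9983       287.9843
  10    1,038.75       839.7061     8,397.0614
  Σ                  1,153.7405     9,922.7263
P = 1,153.7405; D_Mac = 8.60048 half-year periods = 4.30024 yrs; D_mod = 4.20973 yrs.
DV01 ≈ 4.20973 × 1,153.7405 × 0.0001 = 0.485694.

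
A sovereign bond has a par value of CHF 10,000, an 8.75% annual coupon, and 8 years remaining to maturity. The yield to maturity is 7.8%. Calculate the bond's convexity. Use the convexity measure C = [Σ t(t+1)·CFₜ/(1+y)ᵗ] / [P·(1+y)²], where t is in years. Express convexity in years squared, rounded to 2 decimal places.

43.00

With y = 0.078:
  t   CF        PV=CF/(1+0.078)^t    t·PV        t(t+1)·PV
  1       875.00       811.6883       811.6883       1,623.3766
  2       875.00       752.9576     1,505.9152       4,517.7457
  3       875.00       698.4765     2,095.4294       8,381.7174
  4       875.00       647.9373     2,591.7494      12,958.7468
  5       875.00       601.0550     3,005.2752      18,031.6514
  6       875.00       557.5650     3,345.3899      23,417.7291
  7       875.00       517.2217     3,620.5518      28,964.4145
  8    10,875.00     5,963.1973    47,705.5784     429,350.2056
  Σ                 10,550.0987    64,681.5776     527,245.5873
P = 10,550.0987.
Convexity = Σ t(t+1)·PV / [P·(1+y)²] = 527,245.5873 / (10,550.0987 × 1.162084) = 43.00500.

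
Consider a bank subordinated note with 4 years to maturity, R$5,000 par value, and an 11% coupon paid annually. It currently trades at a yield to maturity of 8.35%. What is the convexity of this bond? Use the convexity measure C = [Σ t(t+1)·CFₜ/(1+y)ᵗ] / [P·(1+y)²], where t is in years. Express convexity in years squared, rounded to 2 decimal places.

With y = 0.0835:
  t   CF        PV=CF/(1+0.0835)^t    t·PV        t(t+1)·PV
  1       550.00       507.6142       507.6142       1,015.2284
  2       550.00       468.4949       936.9898       2,810.9693
  3       550.00       432.3903     1,297.1709       5,188.6836
  4     5,550.00     4,026.9600    16,107.8402      80,539.2009
  Σ                  5,435.4594    18,849.6151      89,554.0822
P = 5,435.4594.
Convexity = Σ t(t+1)·PV / [P·(1+y)²] = 89,554.0822 / (5,435.4594 × 1.173972) = 14.03432.

14.03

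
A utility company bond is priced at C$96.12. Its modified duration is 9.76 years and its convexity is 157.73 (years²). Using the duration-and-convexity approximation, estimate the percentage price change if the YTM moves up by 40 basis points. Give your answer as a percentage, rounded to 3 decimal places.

Duration effect: -D_mod·Δy = -9.76 × (+0.004) = -0.039040
Convexity effect: ½·C·(Δy)² = 0.5 × 157.73 × (0.004)² = +0.00126184
ΔP/P ≈ -0.039040 + 0.00126184 = -0.03777816
= -3.777816%.

-3.778%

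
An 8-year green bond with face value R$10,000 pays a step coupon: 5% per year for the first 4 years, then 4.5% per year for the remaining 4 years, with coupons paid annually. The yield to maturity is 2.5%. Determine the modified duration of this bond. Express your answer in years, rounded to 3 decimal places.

Periodic yield y = 0.025. First find Macaulay duration:
  t   CF        PV=CF/(1+0.025)^t    t·PV
  1       500.00       487.8049       487.8049
  2       500.00       475.9072       951.8144
  3       500.00       464.2997     1,392.8991
  4       500.00       452.9753     1,811.9013
  5       450.00       397.7344     1,988.6721
  6       450.00       388.0336     2,328.2015
  7       450.00       378.5694     2,649.9855
  8    10,450.00     8,576.8017    68,614.4133
  Σ                 11,622.1261    80,225.6922
P = 11,622.1261; Macaulay duration = 80,225.6922 / 11,622.1261 = 6.90284 years.
Modified duration = D_Mac / (1 + y) = 6.90284 / 1.025 = 6.73448 years.

6.734 years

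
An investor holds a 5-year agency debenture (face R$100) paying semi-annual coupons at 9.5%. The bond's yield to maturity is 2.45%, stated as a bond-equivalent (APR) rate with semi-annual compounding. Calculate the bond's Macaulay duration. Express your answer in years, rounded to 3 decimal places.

4.231 years

Periodic yield y = 0.01225. Discount each cash flow and weight by its period:
  t   CF        PV=CF/(1+0.01225)^t    t·PV
  1         4.75         4.6925         4.6925
  2         4.75         4.6357         9.2715
  3         4.75         4.5796        13.7389
  4         4.75         4.5242        18.0968
  5         4.75         4.4695        22.3473
  6         4.75         4.4154        26.4922
  7         4.75         4.3619        30.5335
  8         4.75         4.3091        34.4732
  9         4.75         4.2570        38.3130
  10      104.75        92.7419       927.4194
  Σ                    132.9869     1,125.3783
Price P = Σ PV = 132.9869.
Macaulay duration = Σ(t·PV) / P = 1,125.3783 / 132.9869 = 8.46232 half-year periods.
In years: 8.46232 / 2 = 4.23116 years.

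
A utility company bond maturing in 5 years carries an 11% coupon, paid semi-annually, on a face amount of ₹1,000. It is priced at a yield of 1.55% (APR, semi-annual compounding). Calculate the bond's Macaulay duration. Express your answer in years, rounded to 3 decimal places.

Periodic yield y = 0.00775. Discount each cash flow and weight by its period:
  t   CF        PV=CF/(1+0.00775)^t    t·PV
  1        55.00        54.5770        54.5770
  2        55.00        54.1573       108.3146
  3        55.00        53.7408       161.2225
  4        55.00        53.3275       213.3101
  5        55.00        52.9174       264.5871
  6        55.00        52.5105       315.0628
  7        55.00        52.1066       364.7465
  8        55.00        51.7059       413.6473
  9        55.00        51.3083       461.7745
  10    1,055.00       976.6173     9,766.1725
  Σ                  1,452.9686    12,123.4149
Price P = Σ PV = 1,452.9686.
Macaulay duration = Σ(t·PV) / P = 12,123.4149 / 1,452.9686 = 8.34389 half-year periods.
In years: 8.34389 / 2 = 4.17195 years.

4.172 years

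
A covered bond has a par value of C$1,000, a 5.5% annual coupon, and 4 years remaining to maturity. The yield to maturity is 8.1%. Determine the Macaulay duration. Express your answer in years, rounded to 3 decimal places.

Periodic yield y = 0.081. Discount each cash flow and weight by its year:
  t   CF        PV=CF/(1+0.081)^t    t·PV
  1        55.00        50.8788        50.8788
  2        55.00        47.0664        94.1329
  3        55.00        43.5397       130.6192
  4     1,055.00       772.5911     3,090.3643
  Σ                    914.0760     3,365.9951
Price P = Σ PV = 914.0760.
Macaulay duration = Σ(t·PV) / P = 3,365.9951 / 914.0760 = 3.68240 years.

3.682 years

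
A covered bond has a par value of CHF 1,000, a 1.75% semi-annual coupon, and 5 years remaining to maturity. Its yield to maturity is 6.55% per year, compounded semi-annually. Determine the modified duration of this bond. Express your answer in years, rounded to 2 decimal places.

4.63 years

Periodic yield y = 0.03275. First find Macaulay duration:
  t   CF        PV=CF/(1+0.03275)^t    t·PV
  1         8.75         8.4725         8.4725
  2         8.75         8.2038        16.4077
  3         8.75         7.9437        23.8311
  4         8.75         7.6918        30.7671
  5         8.75         7.4479        37.2393
  6         8.75         7.2117        43.2701
  7         8.75         6.9830        48.8810
  8         8.75         6.7616        54.0924
  9         8.75         6.5471        58.9242
  10    1,008.75       730.8555     7,308.5549
  Σ                    798.1186     7,630.4403
P = 798.1186; Macaulay duration = 7,630.4403 / 798.1186 = 9.56053 half-year periods = 4.78027 years.
Modified duration = D_Mac / (1 + y) = 4.78027 / 1.03275 = 4.62868 years.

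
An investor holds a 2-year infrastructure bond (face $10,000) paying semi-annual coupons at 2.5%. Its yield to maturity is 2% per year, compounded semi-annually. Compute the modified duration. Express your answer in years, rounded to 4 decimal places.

Periodic yield y = 0.01. First find Macaulay duration:
  t   CF        PV=CF/(1+0.01)^t    t·PV
  1       125.00       123.7624       123.7624
  2       125.00       122.5370       245.0740
  3       125.00       121.3238       363.9713
  4    10,125.00     9,729.9260    38,919.7040
  Σ                 10,097.5491    39,652.5116
P = 10,097.5491; Macaulay duration = 39,652.5116 / 10,097.5491 = 3.92694 half-year periods = 1.96347 years.
Modified duration = D_Mac / (1 + y) = 1.96347 / 1.01 = 1.94403 years.

1.9440 years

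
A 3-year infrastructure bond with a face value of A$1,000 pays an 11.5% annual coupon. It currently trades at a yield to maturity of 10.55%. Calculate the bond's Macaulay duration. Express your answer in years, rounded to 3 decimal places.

2.705 years

Periodic yield y = 0.1055. Discount each cash flow and weight by its year:
  t   CF        PV=CF/(1+0.1055)^t    t·PV
  1       115.00       104.0253       104.0253
  2       115.00        94.0980       188.1960
  3     1,115.00       825.2749     2,475.8246
  Σ                  1,023.3982     2,768.0460
Price P = Σ PV = 1,023.3982.
Macaulay duration = Σ(t·PV) / P = 2,768.0460 / 1,023.3982 = 2.70476 years.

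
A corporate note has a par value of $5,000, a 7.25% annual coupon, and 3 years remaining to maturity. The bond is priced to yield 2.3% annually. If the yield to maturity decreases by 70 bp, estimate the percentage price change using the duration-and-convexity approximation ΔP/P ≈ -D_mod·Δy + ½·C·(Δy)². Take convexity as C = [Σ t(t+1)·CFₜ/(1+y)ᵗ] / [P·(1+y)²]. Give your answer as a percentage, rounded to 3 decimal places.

+1.952%

With y = 0.023:
  t   CF        PV=CF/(1+0.023)^t    t·PV        t(t+1)·PV
  1       362.50       354.3500       354.3500         708.6999
  2       362.50       346.3831       692.7663       2,078.2988
  3     5,362.50     5,008.8774    15,026.6323      60,106.5291
  Σ                  5,709.6105    16,073.7485      62,893.5278
P = 5,709.6105; D_Mac = 2.81521 yrs; D_mod = 2.75192 yrs; C = 10.52563.
Duration effect: -2.75192 × (-0.007) = +0.019263
Convexity effect: 0.5 × 10.52563 × (-0.007)² = +0.0002579
ΔP/P ≈ +0.019263 + 0.0002579 = +0.019521 = +1.9521%.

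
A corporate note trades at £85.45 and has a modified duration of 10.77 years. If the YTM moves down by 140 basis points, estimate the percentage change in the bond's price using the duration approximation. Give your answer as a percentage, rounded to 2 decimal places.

Duration approximation: ΔP/P ≈ -D_mod · Δy = -10.77 × (-0.014) = +0.150780.
As a percentage: +15.0780%.

+15.08%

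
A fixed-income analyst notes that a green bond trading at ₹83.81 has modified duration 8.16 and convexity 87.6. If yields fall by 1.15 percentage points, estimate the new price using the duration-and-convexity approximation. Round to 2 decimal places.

₹92.16

Duration effect: -D_mod·Δy = -8.16 × (-0.0115) = +0.093840
Convexity effect: ½·C·(Δy)² = 0.5 × 87.6 × (-0.0115)² = +0.00579255
ΔP/P ≈ +0.093840 + 0.00579255 = +0.09963255
New price ≈ 83.81 × (1 + 0.09963255) = 92.1602040155.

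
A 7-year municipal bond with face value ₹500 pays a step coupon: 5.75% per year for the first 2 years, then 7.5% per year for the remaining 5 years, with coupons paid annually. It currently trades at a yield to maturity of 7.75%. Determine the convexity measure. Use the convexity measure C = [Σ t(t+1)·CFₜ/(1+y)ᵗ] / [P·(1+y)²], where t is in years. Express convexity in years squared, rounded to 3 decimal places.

With y = 0.0775:
  t   CF        PV=CF/(1+0.0775)^t    t·PV        t(t+1)·PV
  1        28.75        26.6821        26.6821          53.3643
  2        28.75        24.7630        49.5260         148.5780
  3        37.50        29.9764        89.9292         359.7168
  4        37.50        27.8203       111.2813         556.4064
  5        37.50        25.8193       129.0966         774.5797
  6        37.50        23.9622       143.7735       1,006.4145
  7       537.50       318.7554     2,231.2876      17,850.3010
  Σ                    477.7788     2,781.5764      20,749.3607
P = 477.7788.
Convexity = Σ t(t+1)·PV / [P·(1+y)²] = 20,749.3607 / (477.7788 × 1.161006) = 37.40617.

37.406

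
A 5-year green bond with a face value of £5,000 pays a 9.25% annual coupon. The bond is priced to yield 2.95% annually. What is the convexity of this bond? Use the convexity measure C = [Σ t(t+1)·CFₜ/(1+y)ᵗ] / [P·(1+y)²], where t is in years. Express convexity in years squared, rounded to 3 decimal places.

With y = 0.0295:
  t   CF        PV=CF/(1+0.0295)^t    t·PV        t(t+1)·PV
  1       462.50       449.2472       449.2472         898.4944
  2       462.50       436.3742       872.7483       2,618.2450
  3       462.50       423.8700     1,271.6100       5,086.4401
  4       462.50       411.7241     1,646.8966       8,234.4828
  5     5,462.50     4,723.4541    23,617.2703     141,703.6216
  Σ                  6,444.6696    27,857.7724     158,541.2839
P = 6,444.6696.
Convexity = Σ t(t+1)·PV / [P·(1+y)²] = 158,541.2839 / (6,444.6696 × 1.059870) = 23.21074.

23.211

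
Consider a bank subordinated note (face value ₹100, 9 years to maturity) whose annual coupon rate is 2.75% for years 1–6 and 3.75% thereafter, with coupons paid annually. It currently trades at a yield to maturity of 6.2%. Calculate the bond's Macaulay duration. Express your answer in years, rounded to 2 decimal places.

Periodic yield y = 0.062. Discount each cash flow and weight by its year:
  t   CF        PV=CF/(1+0.062)^t    t·PV
  1         2.75         2.5895         2.5895
  2         2.75         2.4383         4.8766
  3         2.75         2.2959         6.8878
  4         2.75         2.1619         8.6476
  5         2.75         2.0357        10.1784
  6         2.75         1.9168        11.5010
  7         3.75         2.4613        17.2289
  8         3.75         2.3176        18.5407
  9       103.75        60.3764       543.3879
  Σ                     78.5934       623.8383
Price P = Σ PV = 78.5934.
Macaulay duration = Σ(t·PV) / P = 623.8383 / 78.5934 = 7.93754 years.

7.94 years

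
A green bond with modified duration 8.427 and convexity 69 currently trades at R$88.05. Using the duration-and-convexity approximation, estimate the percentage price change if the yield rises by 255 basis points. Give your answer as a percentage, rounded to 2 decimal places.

-19.25%

Duration effect: -D_mod·Δy = -8.427 × (+0.0255) = -0.2148885
Convexity effect: ½·C·(Δy)² = 0.5 × 69 × (0.0255)² = +0.022433625
ΔP/P ≈ -0.2148885 + 0.022433625 = -0.192454875
= -19.2454875%.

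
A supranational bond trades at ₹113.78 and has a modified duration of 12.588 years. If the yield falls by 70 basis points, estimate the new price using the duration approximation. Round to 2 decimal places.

₹123.81

Duration approximation: ΔP/P ≈ -D_mod · Δy = -12.588 × (-0.007) = +0.088116.
New price ≈ 113.78 × (1 + 0.088116) = 123.80583848.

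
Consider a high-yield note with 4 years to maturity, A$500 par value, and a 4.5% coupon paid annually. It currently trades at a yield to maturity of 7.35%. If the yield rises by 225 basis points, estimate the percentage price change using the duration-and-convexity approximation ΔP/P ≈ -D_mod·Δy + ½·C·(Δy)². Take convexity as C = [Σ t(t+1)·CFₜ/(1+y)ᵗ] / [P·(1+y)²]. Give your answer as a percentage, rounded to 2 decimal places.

With y = 0.0735:
  t   CF        PV=CF/(1+0.0735)^t    t·PV        t(t+1)·PV
  1        22.50        20.9595        20.9595          41.9190
  2        22.50        19.5244        39.0489         117.1466
  3        22.50        18.1876        54.5629         218.2517
  4       522.50       393.4396     1,573.7585       7,868.7925
  Σ                    452.1112     1,688.3298       8,246.1098
P = 452.1112; D_Mac = 3.73432 yrs; D_mod = 3.47864 yrs; C = 15.82704.
Duration effect: -3.47864 × (+0.0225) = -0.078269
Convexity effect: 0.5 × 15.82704 × (0.0225)² = +0.0040062
ΔP/P ≈ -0.078269 + 0.0040062 = -0.074263 = -7.4263%.

-7.43%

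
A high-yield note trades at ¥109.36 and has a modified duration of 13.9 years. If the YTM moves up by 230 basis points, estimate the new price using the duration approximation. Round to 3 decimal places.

Duration approximation: ΔP/P ≈ -D_mod · Δy = -13.9 × (+0.023) = -0.319700.
New price ≈ 109.36 × (1 - 0.319700) = 74.397608.

¥74.398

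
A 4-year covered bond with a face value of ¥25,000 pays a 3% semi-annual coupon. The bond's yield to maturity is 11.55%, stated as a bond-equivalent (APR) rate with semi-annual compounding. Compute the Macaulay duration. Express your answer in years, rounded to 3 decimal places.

3.757 years

Periodic yield y = 0.05775. Discount each cash flow and weight by its period:
  t   CF        PV=CF/(1+0.05775)^t    t·PV
  1       375.00       354.5261       354.5261
  2       375.00       335.1700       670.3401
  3       375.00       316.8708       950.6123
  4       375.00       299.5706     1,198.2822
  5       375.00       283.2149     1,416.0745
  6       375.00       267.7522     1,606.5133
  7       375.00       253.1337     1,771.9362
  8    25,375.00    16,193.5393   129,548.3142
  Σ                 18,303.7776   137,516.5988
Price P = Σ PV = 18,303.7776.
Macaulay duration = Σ(t·PV) / P = 137,516.5988 / 18,303.7776 = 7.51302 half-year periods.
In years: 7.51302 / 2 = 3.75651 years.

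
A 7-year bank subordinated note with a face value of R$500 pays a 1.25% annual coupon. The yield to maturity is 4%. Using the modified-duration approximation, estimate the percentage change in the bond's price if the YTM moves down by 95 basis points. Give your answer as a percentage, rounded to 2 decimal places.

+6.14%

Periodic yield y = 0.04. Modified duration first:
  t   CF        PV=CF/(1+0.04)^t    t·PV
  1         6.25         6.0096         6.0096
  2         6.25         5.7785        11.5570
  3         6.25         5.5562        16.6687
  4         6.25         5.3425        21.3701
  5         6.25         5.1370        25.6852
  6         6.25         4.9395        29.6368
  7       506.25       384.7084     2,692.9588
  Σ                    417.4717     2,803.8861
P = 417.4717; D_Mac = 6.71635 yrs; D_mod = 6.71635/(1+0.04) = 6.45803 yrs.
ΔP/P ≈ -D_mod · Δy = -6.45803 × (-0.0095) = +0.061351 = +6.1351%.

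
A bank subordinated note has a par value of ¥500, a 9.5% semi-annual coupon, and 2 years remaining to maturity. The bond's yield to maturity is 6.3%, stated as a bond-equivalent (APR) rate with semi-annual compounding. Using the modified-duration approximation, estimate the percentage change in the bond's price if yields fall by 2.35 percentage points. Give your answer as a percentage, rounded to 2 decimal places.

+4.27%

Periodic yield y = 0.0315. Modified duration first:
  t   CF        PV=CF/(1+0.0315)^t    t·PV
  1        23.75        23.0247        23.0247
  2        23.75        22.3216        44.6432
  3        23.75        21.6399        64.9198
  4       523.75       462.6442     1,850.5767
  Σ                    529.6304     1,983.1644
P = 529.6304; D_Mac = 3.74443 half-year periods = 1.87222 yrs; D_mod = 1.87222/(1+0.0315) = 1.81504 yrs.
ΔP/P ≈ -D_mod · Δy = -1.81504 × (-0.0235) = +0.042653 = +4.2653%.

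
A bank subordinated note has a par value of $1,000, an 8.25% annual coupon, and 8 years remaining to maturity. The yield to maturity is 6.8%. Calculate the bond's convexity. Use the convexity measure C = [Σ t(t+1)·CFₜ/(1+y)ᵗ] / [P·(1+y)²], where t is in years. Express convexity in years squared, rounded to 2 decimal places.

With y = 0.068:
  t   CF        PV=CF/(1+0.068)^t    t·PV        t(t+1)·PV
  1        82.50        77.2472        77.2472         154.4944
  2        82.50        72.3288       144.6577         433.9730
  3        82.50        67.7236       203.1709         812.6835
  4        82.50        63.4116       253.6465       1,268.2327
  5        82.50        59.3742       296.8709       1,781.2256
  6        82.50        55.5938       333.5629       2,334.9400
  7        82.50        52.0541       364.3789       2,915.0312
  8     1,082.50       639.5255     5,116.2042      46,045.8379
  Σ                  1,087.2589     6,789.7392      55,746.4182
P = 1,087.2589.
Convexity = Σ t(t+1)·PV / [P·(1+y)²] = 55,746.4182 / (1,087.2589 × 1.140624) = 44.95122.

44.95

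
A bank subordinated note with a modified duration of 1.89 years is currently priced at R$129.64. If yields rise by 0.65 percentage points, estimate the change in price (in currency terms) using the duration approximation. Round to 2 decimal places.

Duration approximation: ΔP/P ≈ -D_mod · Δy = -1.89 × (+0.0065) = -0.012285.
ΔP ≈ 129.64 × (-0.012285) = -1.5926274.

-R$1.59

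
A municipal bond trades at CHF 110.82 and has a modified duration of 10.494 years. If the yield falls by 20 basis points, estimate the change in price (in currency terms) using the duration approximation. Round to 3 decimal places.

+CHF 2.326

Duration approximation: ΔP/P ≈ -D_mod · Δy = -10.494 × (-0.002) = +0.020988.
ΔP ≈ 110.82 × (+0.020988) = +2.32589016.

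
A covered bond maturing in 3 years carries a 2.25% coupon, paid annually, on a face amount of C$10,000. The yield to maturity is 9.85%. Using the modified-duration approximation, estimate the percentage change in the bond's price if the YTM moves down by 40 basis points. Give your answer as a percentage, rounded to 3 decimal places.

Periodic yield y = 0.0985. Modified duration first:
  t   CF        PV=CF/(1+0.0985)^t    t·PV
  1       225.00       204.8248       204.8248
  2       225.00       186.4586       372.9172
  3    10,225.00     7,713.7069    23,141.1207
  Σ                  8,104.9903    23,718.8626
P = 8,104.9903; D_Mac = 2.92645 yrs; D_mod = 2.92645/(1+0.0985) = 2.66404 yrs.
ΔP/P ≈ -D_mod · Δy = -2.66404 × (-0.004) = +0.010656 = +1.0656%.

+1.066%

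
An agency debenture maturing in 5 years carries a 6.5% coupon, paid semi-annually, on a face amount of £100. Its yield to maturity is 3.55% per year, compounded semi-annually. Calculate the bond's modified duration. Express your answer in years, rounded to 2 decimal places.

4.32 years

Periodic yield y = 0.01775. First find Macaulay duration:
  t   CF        PV=CF/(1+0.01775)^t    t·PV
  1         3.25         3.1933         3.1933
  2         3.25         3.1376         6.2753
  3         3.25         3.0829         9.2487
  4         3.25         3.0291        12.1165
  5         3.25         2.9763        14.8815
  6         3.25         2.9244        17.5464
  7         3.25         2.8734        20.1138
  8         3.25         2.8233        22.5863
  9         3.25         2.7740        24.9664
  10      103.25        86.5922       865.9224
  Σ                    113.4067       996.8506
P = 113.4067; Macaulay duration = 996.8506 / 113.4067 = 8.79005 half-year periods = 4.39503 years.
Modified duration = D_Mac / (1 + y) = 4.39503 / 1.01775 = 4.31838 years.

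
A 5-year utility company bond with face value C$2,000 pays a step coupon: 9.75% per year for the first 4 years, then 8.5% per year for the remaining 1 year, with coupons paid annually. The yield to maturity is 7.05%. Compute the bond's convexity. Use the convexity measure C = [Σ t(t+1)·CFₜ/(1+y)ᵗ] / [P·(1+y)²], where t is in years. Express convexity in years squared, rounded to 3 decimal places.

With y = 0.0705:
  t   CF        PV=CF/(1+0.0705)^t    t·PV        t(t+1)·PV
  1       195.00       182.1579       182.1579         364.3157
  2       195.00       170.1615       340.3230       1,020.9689
  3       195.00       158.9551       476.8654       1,907.4618
  4       195.00       148.4868       593.9473       2,969.7365
  5     2,170.00     1,543.5702     7,717.8508      46,307.1050
  Σ                  2,203.3315     9,311.1444      52,569.5879
P = 2,203.3315.
Convexity = Σ t(t+1)·PV / [P·(1+y)²] = 52,569.5879 / (2,203.3315 × 1.145970) = 20.82003.

20.820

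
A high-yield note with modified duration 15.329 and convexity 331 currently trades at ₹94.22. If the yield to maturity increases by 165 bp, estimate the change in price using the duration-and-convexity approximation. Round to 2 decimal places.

-₹19.59

Duration effect: -D_mod·Δy = -15.329 × (+0.0165) = -0.2529285
Convexity effect: ½·C·(Δy)² = 0.5 × 331 × (0.0165)² = +0.045057375
ΔP/P ≈ -0.2529285 + 0.045057375 = -0.207871125
ΔP ≈ 94.22 × (-0.207871125) = -19.5856173975.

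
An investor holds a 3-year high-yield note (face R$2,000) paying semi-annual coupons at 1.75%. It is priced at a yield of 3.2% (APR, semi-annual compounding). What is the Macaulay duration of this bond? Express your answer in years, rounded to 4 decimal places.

Periodic yield y = 0.016. Discount each cash flow and weight by its period:
  t   CF        PV=CF/(1+0.016)^t    t·PV
  1        17.50        17.2244        17.2244
  2        17.50        16.9532        33.9063
  3        17.50        16.6862        50.0585
  4        17.50        16.4234        65.6936
  5        17.50        16.1648        80.8238
  6     2,017.50     1,834.2195    11,005.3167
  Σ                  1,917.6714    11,253.0235
Price P = Σ PV = 1,917.6714.
Macaulay duration = Σ(t·PV) / P = 11,253.0235 / 1,917.6714 = 5.86807 half-year periods.
In years: 5.86807 / 2 = 2.93403 years.

2.9340 years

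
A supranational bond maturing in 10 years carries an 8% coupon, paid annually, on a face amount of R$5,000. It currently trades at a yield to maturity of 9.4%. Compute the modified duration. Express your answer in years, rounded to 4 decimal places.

6.4948 years

Periodic yield y = 0.094. First find Macaulay duration:
  t   CF        PV=CF/(1+0.094)^t    t·PV
  1       400.00       365.6307       365.6307
  2       400.00       334.2145       668.4291
  3       400.00       305.4978       916.4933
  4       400.00       279.2484     1,116.9936
  5       400.00       255.2545     1,276.2724
  6       400.00       233.3222     1,399.9332
  7       400.00       213.2744     1,492.9208
  8       400.00       194.9492     1,559.5934
  9       400.00       178.1985     1,603.7867
  10    5,400.00     2,198.9763    21,989.7626
  Σ                  4,558.5665    32,389.8158
P = 4,558.5665; Macaulay duration = 32,389.8158 / 4,558.5665 = 7.10526 years.
Modified duration = D_Mac / (1 + y) = 7.10526 / 1.094 = 6.49476 years.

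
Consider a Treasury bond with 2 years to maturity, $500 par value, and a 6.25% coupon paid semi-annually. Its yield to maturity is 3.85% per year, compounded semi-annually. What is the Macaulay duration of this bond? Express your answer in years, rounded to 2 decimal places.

Periodic yield y = 0.01925. Discount each cash flow and weight by its period:
  t   CF        PV=CF/(1+0.01925)^t    t·PV
  1       15.625        15.3299        15.3299
  2       15.625        15.0404        30.0807
  3       15.625        14.7563        44.2689
  4      515.625       477.7614     1,911.0457
  Σ                    522.8880     2,000.7253
Price P = Σ PV = 522.8880.
Macaulay duration = Σ(t·PV) / P = 2,000.7253 / 522.8880 = 3.82630 half-year periods.
In years: 3.82630 / 2 = 1.91315 years.

1.91 years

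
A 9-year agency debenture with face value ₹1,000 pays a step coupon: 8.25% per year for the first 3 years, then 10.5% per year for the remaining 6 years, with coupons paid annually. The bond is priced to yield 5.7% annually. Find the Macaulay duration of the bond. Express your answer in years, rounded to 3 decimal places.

Periodic yield y = 0.057. Discount each cash flow and weight by its year:
  t   CF        PV=CF/(1+0.057)^t    t·PV
  1        82.50        78.0511        78.0511
  2        82.50        73.8421       147.6842
  3        82.50        69.8601       209.5802
  4       105.00        84.1181       336.4723
  5       105.00        79.5819       397.9096
  6       105.00        75.2904       451.7422
  7       105.00        71.2302       498.6117
  8       105.00        67.3891       539.1125
  9     1,105.00       670.9457     6,038.5116
  Σ                  1,270.3086     8,697.6752
Price P = Σ PV = 1,270.3086.
Macaulay duration = Σ(t·PV) / P = 8,697.6752 / 1,270.3086 = 6.84690 years.

6.847 years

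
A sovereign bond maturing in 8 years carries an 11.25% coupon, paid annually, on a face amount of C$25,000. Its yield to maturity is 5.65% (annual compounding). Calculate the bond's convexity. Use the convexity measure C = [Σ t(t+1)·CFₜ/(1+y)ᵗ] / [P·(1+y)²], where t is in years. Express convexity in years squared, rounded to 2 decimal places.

With y = 0.0565:
  t   CF        PV=CF/(1+0.0565)^t    t·PV        t(t+1)·PV
  1     2,812.50     2,662.0918     2,662.0918       5,324.1836
  2     2,812.50     2,519.7272     5,039.4544      15,118.3633
  3     2,812.50     2,384.9761     7,154.9282      28,619.7129
  4     2,812.50     2,257.4312     9,029.7249      45,148.6243
  5     2,812.50     2,136.7073    10,683.5363      64,101.2176
  6     2,812.50     2,022.4394    12,134.6366      84,942.4559
  7     2,812.50     1,914.2825    13,399.9773     107,199.8181
  8    27,812.50    17,917.7725   143,342.1797   1,290,079.6174
  Σ                 33,815.4279   203,446.5291   1,640,533.9931
P = 33,815.4279.
Convexity = Σ t(t+1)·PV / [P·(1+y)²] = 1,640,533.9931 / (33,815.4279 × 1.116192) = 43.46417.

43.46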